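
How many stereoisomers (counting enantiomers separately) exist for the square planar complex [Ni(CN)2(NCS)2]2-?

2

In a square planar complex each vertex has one trans partner and two cis neighbours.
Systematic placement gives 2 geometric isomers: CN cis; CN trans.
Each arrangement has an internal mirror plane or centre of symmetry, so none is chiral.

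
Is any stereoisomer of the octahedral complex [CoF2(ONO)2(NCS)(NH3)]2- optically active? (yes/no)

Systematic placement gives 6 geometric isomers: F trans, ONO trans; F trans, ONO cis; F cis, ONO trans; F cis, ONO cis (3 arrangements, 2 chiral).
Of these, 2 lack any improper symmetry element and so occur as enantiomeric pairs, giving 6 + 2 = 8 stereoisomers in total.

yes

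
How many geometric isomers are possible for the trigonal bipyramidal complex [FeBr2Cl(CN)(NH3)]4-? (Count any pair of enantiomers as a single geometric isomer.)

A trigonal bipyramid has two axial and three equatorial sites, which are chemically inequivalent.
Systematic enumeration (placing each ligand type in turn and discarding arrangements equivalent by rotation or reflection) gives 7 geometric isomers.

7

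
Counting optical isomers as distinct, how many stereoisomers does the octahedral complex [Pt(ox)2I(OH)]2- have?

In an octahedral complex each vertex has one trans partner and four cis neighbours.
Each ox is bidentate and must span two cis positions.
Working through the distinct placements yields 2 geometric isomers: I and OH mutually trans; I and OH mutually cis (chiral).
One of these lacks any improper symmetry element and so occurs as an enantiomeric pair, giving 2 + 1 = 3 stereoisomers in total.

3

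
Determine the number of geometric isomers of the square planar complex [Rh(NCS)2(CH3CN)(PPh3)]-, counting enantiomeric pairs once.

In a square planar complex each vertex has one trans partner and two cis neighbours.
The distinct arrangements are (2 in all): NCS cis; NCS trans.

2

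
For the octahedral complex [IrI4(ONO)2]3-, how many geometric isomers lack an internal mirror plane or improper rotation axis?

The distinct arrangements are (2 in all): ONO trans; ONO cis.
Each arrangement has an internal mirror plane or centre of symmetry, so none is chiral.

0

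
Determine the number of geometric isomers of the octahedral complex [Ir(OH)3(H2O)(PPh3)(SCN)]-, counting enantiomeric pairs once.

In an octahedral complex each vertex has one trans partner and four cis neighbours.
The distinct arrangements are (4 in all): OH mer (3 arrangements); OH fac (chiral).

4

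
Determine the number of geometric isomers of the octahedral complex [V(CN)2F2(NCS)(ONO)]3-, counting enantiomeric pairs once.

In an octahedral complex each vertex has one trans partner and four cis neighbours.
The distinct arrangements are (6 in all): CN trans, F trans; CN trans, F cis; CN cis, F cis (3 arrangements, 2 chiral); CN cis, F trans.

6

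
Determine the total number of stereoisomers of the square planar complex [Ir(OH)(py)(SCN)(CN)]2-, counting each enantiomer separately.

In a square planar complex each vertex has one trans partner and two cis neighbours.
Working through the distinct placements yields 3 geometric isomers: (CN/SCN trans, OH/py trans); (CN/py trans, OH/SCN trans); (CN/OH trans, SCN/py trans).
Each arrangement has an internal mirror plane or centre of symmetry, so none is chiral.

3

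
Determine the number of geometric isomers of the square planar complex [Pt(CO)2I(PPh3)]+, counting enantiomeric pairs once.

2

The distinct arrangements are (2 in all): CO cis; CO trans.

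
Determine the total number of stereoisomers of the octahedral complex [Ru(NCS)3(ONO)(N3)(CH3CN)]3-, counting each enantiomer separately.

The six octahedral sites form three mutually perpendicular trans pairs.
The distinct arrangements are (4 in all): NCS mer (3 arrangements); NCS fac (chiral).
One of these lacks any improper symmetry element and so occurs as an enantiomeric pair, giving 4 + 1 = 5 stereoisomers in total.

5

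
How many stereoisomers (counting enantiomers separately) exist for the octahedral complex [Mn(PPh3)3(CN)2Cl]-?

3

An octahedron has six vertices in three trans pairs; every non-trans pair is cis.
Working through the distinct placements yields 3 geometric isomers: PPh3 mer, CN trans; PPh3 mer, CN cis; PPh3 fac, CN cis.
Each arrangement has an internal mirror plane or centre of symmetry, so none is chiral.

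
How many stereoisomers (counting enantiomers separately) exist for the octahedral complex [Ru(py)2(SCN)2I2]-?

In an octahedral complex each vertex has one trans partner and four cis neighbours.
The distinct arrangements are (5 in all): py trans, SCN trans, I trans; py cis, SCN cis, I trans; py trans, SCN cis, I cis; py cis, SCN cis, I cis (chiral); py cis, SCN trans, I cis.
One of these lacks any improper symmetry element and so occurs as an enantiomeric pair, giving 5 + 1 = 6 stereoisomers in total.

6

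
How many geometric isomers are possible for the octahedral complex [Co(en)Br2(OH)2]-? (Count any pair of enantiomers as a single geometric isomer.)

Each en is bidentate and must span two cis positions.
There are 3 geometric isomers: Br trans, OH cis; Br cis, OH cis (chiral); Br cis, OH trans.

3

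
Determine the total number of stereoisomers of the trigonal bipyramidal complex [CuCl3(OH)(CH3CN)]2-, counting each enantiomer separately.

A trigonal bipyramid has two axial and three equatorial sites, which are chemically inequivalent.
There are 4 geometric isomers: OH equatorial, CH3CN axial; OH axial, CH3CN axial; OH equatorial, CH3CN equatorial; OH axial, CH3CN equatorial.
Each arrangement has an internal mirror plane or centre of symmetry, so none is chiral.

4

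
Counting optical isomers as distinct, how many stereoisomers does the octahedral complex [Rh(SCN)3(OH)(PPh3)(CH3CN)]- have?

An octahedron has six vertices in three trans pairs; every non-trans pair is cis.
The distinct arrangements are (4 in all): SCN mer (3 arrangements); SCN fac (chiral).
One of these lacks any improper symmetry element and so occurs as an enantiomeric pair, giving 4 + 1 = 5 stereoisomers in total.

5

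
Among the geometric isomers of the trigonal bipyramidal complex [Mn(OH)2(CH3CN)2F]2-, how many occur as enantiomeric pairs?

1

A trigonal bipyramid has two axial and three equatorial sites, which are chemically inequivalent.
Placing the ligands in turn and identifying arrangements related by rotation or reflection leaves 5 distinct geometric isomers.
One of these lacks any improper symmetry element and so occurs as an enantiomeric pair, giving 5 + 1 = 6 stereoisomers in total.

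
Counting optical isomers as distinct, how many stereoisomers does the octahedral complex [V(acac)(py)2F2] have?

4

Each acac is bidentate and must span two cis positions.
Systematic placement gives 3 geometric isomers: py cis, F trans; py trans, F cis; py cis, F cis (chiral).
One of these lacks any improper symmetry element and so occurs as an enantiomeric pair, giving 3 + 1 = 4 stereoisomers in total.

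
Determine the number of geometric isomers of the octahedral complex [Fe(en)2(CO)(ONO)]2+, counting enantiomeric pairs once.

2

Each en is bidentate and must span two cis positions.
There are 2 geometric isomers: CO and ONO mutually trans; CO and ONO mutually cis (chiral).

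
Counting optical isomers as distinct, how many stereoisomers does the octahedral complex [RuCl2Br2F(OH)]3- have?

There are 6 geometric isomers: Cl trans, Br trans; Cl cis, Br trans; Cl cis, Br cis (3 arrangements, 2 chiral); Cl trans, Br cis.
Of these, 2 lack any improper symmetry element and so occur as enantiomeric pairs, giving 6 + 2 = 8 stereoisomers in total.

8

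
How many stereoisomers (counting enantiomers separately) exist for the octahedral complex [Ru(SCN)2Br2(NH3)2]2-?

6

An octahedron has six vertices in three trans pairs; every non-trans pair is cis.
The distinct arrangements are (5 in all): SCN trans, Br trans, NH3 trans; SCN cis, Br trans, NH3 cis; SCN trans, Br cis, NH3 cis; SCN cis, Br cis, NH3 cis (chiral); SCN cis, Br cis, NH3 trans.
One of these lacks any improper symmetry element and so occurs as an enantiomeric pair, giving 5 + 1 = 6 stereoisomers in total.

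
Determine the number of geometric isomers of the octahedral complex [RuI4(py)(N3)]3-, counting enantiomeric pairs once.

Working through the distinct placements yields 2 geometric isomers: py and N3 mutually trans; py and N3 mutually cis.

2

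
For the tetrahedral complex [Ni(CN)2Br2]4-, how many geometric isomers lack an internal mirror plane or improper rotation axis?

Only one geometric arrangement is possible.

0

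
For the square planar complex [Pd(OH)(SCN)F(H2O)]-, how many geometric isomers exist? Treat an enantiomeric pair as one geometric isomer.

A square has two trans pairs of vertices; adjacent vertices are cis.
The distinct arrangements are (3 in all): (F/OH trans, H2O/SCN trans); (F/SCN trans, H2O/OH trans); (F/H2O trans, OH/SCN trans).

3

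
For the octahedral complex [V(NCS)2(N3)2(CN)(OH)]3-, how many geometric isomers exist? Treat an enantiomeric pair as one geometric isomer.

6

Working through the distinct placements yields 6 geometric isomers: NCS cis, N3 cis (3 arrangements, 2 chiral); NCS trans, N3 cis; NCS cis, N3 trans; NCS trans, N3 trans.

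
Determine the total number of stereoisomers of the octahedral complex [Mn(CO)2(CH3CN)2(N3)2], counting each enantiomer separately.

The six octahedral sites form three mutually perpendicular trans pairs.
Working through the distinct placements yields 5 geometric isomers: CO trans, CH3CN trans, N3 trans; CO cis, CH3CN trans, N3 cis; CO cis, CH3CN cis, N3 trans; CO cis, CH3CN cis, N3 cis (chiral); CO trans, CH3CN cis, N3 cis.
One of these lacks any improper symmetry element and so occurs as an enantiomeric pair, giving 5 + 1 = 6 stereoisomers in total.

6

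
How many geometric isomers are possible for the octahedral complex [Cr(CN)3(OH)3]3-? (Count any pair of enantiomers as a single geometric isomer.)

2

In an octahedral complex each vertex has one trans partner and four cis neighbours.
Working through the distinct placements yields 2 geometric isomers: CN mer; CN fac.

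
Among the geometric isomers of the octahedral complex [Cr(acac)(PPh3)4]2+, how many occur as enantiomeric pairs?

0

In an octahedral complex each vertex has one trans partner and four cis neighbours.
Each acac is bidentate and must span two cis positions.
Only one geometric arrangement is possible.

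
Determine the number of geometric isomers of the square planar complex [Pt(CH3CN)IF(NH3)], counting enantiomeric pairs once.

Systematic placement gives 3 geometric isomers: (CH3CN/I trans, F/NH3 trans); (CH3CN/NH3 trans, F/I trans); (CH3CN/F trans, I/NH3 trans).

3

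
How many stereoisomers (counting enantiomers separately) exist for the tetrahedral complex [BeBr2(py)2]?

1

All four vertices of a tetrahedron are equivalent and mutually adjacent, so cis/trans isomerism cannot arise.
Only one geometric arrangement is possible.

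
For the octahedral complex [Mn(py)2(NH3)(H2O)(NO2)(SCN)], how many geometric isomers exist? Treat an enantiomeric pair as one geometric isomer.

9

Placing the ligands in turn and identifying arrangements related by rotation or reflection leaves 9 distinct geometric isomers.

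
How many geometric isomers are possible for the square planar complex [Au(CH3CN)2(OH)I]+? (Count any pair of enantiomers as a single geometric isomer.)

In a square planar complex each vertex has one trans partner and two cis neighbours.
There are 2 geometric isomers: CH3CN cis; CH3CN trans.

2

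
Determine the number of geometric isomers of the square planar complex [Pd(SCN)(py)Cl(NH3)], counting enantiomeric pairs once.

3

In a square planar complex each vertex has one trans partner and two cis neighbours.
The distinct arrangements are (3 in all): (Cl/SCN trans, NH3/py trans); (Cl/py trans, NH3/SCN trans); (Cl/NH3 trans, SCN/py trans).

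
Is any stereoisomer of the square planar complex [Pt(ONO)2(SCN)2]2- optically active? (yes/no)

no

Working through the distinct placements yields 2 geometric isomers: ONO cis; ONO trans.
Each arrangement has an internal mirror plane or centre of symmetry, so none is chiral.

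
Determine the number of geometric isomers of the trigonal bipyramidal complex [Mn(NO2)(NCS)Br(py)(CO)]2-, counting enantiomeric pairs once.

Exhaustive case analysis gives 10 geometric isomers.

10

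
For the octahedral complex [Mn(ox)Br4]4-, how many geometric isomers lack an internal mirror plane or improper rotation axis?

Each ox is bidentate and must span two cis positions.
Only one geometric arrangement is possible.

0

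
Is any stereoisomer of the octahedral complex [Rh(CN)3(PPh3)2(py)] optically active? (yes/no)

no

An octahedron has six vertices in three trans pairs; every non-trans pair is cis.
The distinct arrangements are (3 in all): CN mer, PPh3 cis; CN mer, PPh3 trans; CN fac, PPh3 cis.
Each arrangement has an internal mirror plane or centre of symmetry, so none is chiral.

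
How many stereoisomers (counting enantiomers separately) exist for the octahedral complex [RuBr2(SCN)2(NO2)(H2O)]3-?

Working through the distinct placements yields 6 geometric isomers: Br trans, SCN trans; Br trans, SCN cis; Br cis, SCN trans; Br cis, SCN cis (3 arrangements, 2 chiral).
Of these, 2 lack any improper symmetry element and so occur as enantiomeric pairs, giving 6 + 2 = 8 stereoisomers in total.

8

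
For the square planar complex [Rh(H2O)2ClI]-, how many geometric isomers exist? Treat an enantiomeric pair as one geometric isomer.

In a square planar complex each vertex has one trans partner and two cis neighbours.
Working through the distinct placements yields 2 geometric isomers: H2O cis; H2O trans.

2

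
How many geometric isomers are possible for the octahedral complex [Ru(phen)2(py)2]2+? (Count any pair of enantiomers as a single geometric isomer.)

The six octahedral sites form three mutually perpendicular trans pairs.
Each phen is bidentate and must span two cis positions.
Working through the distinct placements yields 2 geometric isomers: py trans; py cis (chiral).

2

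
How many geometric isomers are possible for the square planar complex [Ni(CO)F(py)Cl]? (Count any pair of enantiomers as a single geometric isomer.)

There are 3 geometric isomers: (CO/F trans, Cl/py trans); (CO/py trans, Cl/F trans); (CO/Cl trans, F/py trans).

3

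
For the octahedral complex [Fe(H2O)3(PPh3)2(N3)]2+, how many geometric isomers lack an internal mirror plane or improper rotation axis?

The six octahedral sites form three mutually perpendicular trans pairs.
There are 3 geometric isomers: H2O mer, PPh3 trans; H2O mer, PPh3 cis; H2O fac, PPh3 cis.
Each arrangement has an internal mirror plane or centre of symmetry, so none is chiral.

0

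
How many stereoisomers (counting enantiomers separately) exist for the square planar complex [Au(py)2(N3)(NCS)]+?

A square has two trans pairs of vertices; adjacent vertices are cis.
There are 2 geometric isomers: py cis; py trans.
Each arrangement has an internal mirror plane or centre of symmetry, so none is chiral.

2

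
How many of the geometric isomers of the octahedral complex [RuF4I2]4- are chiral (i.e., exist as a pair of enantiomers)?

An octahedron has six vertices in three trans pairs; every non-trans pair is cis.
There are 2 geometric isomers: I trans; I cis.
Each arrangement has an internal mirror plane or centre of symmetry, so none is chiral.

0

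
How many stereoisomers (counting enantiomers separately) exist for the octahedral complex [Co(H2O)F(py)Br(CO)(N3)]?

In an octahedral complex each vertex has one trans partner and four cis neighbours.
Systematic enumeration (placing each ligand type in turn and discarding arrangements equivalent by rotation or reflection) gives 15 geometric isomers.
Of these, 15 lack any improper symmetry element and so occur as enantiomeric pairs, giving 15 + 15 = 30 stereoisomers in total.

30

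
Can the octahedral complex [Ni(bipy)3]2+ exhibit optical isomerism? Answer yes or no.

yes

Each bipy is bidentate and must span two cis positions.
Only one geometric arrangement is possible; it has no improper symmetry element, so it exists as a pair of enantiomers (2 stereoisomers).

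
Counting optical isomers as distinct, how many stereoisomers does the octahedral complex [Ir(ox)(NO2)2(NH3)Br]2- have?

In an octahedral complex each vertex has one trans partner and four cis neighbours.
Each ox is bidentate and must span two cis positions.
Working through the distinct placements yields 4 geometric isomers: NO2 cis (3 arrangements, 2 chiral); NO2 trans.
Of these, 2 lack any improper symmetry element and so occur as enantiomeric pairs, giving 4 + 2 = 6 stereoisomers in total.

6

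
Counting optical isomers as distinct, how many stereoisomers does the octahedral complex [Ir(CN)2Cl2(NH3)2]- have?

The six octahedral sites form three mutually perpendicular trans pairs.
There are 5 geometric isomers: CN trans, Cl trans, NH3 trans; CN trans, Cl cis, NH3 cis; CN cis, Cl cis, NH3 trans; CN cis, Cl cis, NH3 cis (chiral); CN cis, Cl trans, NH3 cis.
One of these lacks any improper symmetry element and so occurs as an enantiomeric pair, giving 5 + 1 = 6 stereoisomers in total.

6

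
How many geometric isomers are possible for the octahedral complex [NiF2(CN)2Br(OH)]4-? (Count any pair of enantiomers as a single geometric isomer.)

An octahedron has six vertices in three trans pairs; every non-trans pair is cis.
Systematic placement gives 6 geometric isomers: F cis, CN cis (3 arrangements, 2 chiral); F trans, CN cis; F cis, CN trans; F trans, CN trans.

6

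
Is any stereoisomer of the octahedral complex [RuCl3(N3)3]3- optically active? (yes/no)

Systematic placement gives 2 geometric isomers: Cl mer; Cl fac.
Each arrangement has an internal mirror plane or centre of symmetry, so none is chiral.

no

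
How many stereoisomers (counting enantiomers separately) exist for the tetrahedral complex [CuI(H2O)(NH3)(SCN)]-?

2

All four vertices of a tetrahedron are equivalent and mutually adjacent, so cis/trans isomerism cannot arise.
Only one geometric arrangement is possible; it has no improper symmetry element, so it exists as a pair of enantiomers (2 stereoisomers).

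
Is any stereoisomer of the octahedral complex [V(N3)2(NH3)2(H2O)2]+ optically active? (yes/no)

An octahedron has six vertices in three trans pairs; every non-trans pair is cis.
The distinct arrangements are (5 in all): N3 trans, NH3 trans, H2O trans; N3 cis, NH3 cis, H2O trans; N3 cis, NH3 trans, H2O cis; N3 cis, NH3 cis, H2O cis (chiral); N3 trans, NH3 cis, H2O cis.
One of these lacks any improper symmetry element and so occurs as an enantiomeric pair, giving 5 + 1 = 6 stereoisomers in total.

yes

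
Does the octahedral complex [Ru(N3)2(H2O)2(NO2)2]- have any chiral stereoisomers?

yes

An octahedron has six vertices in three trans pairs; every non-trans pair is cis.
Systematic placement gives 5 geometric isomers: N3 trans, H2O trans, NO2 trans; N3 cis, H2O trans, NO2 cis; N3 cis, H2O cis, NO2 trans; N3 cis, H2O cis, NO2 cis (chiral); N3 trans, H2O cis, NO2 cis.
One of these lacks any improper symmetry element and so occurs as an enantiomeric pair, giving 5 + 1 = 6 stereoisomers in total.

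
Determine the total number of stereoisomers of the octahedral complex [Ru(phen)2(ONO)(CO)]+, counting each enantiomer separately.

Each phen is bidentate and must span two cis positions.
Working through the distinct placements yields 2 geometric isomers: ONO and CO mutually trans; ONO and CO mutually cis (chiral).
One of these lacks any improper symmetry element and so occurs as an enantiomeric pair, giving 2 + 1 = 3 stereoisomers in total.

3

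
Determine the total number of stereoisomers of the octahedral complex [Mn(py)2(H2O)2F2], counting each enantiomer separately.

6

An octahedron has six vertices in three trans pairs; every non-trans pair is cis.
The distinct arrangements are (5 in all): py trans, H2O trans, F trans; py cis, H2O cis, F trans; py trans, H2O cis, F cis; py cis, H2O cis, F cis (chiral); py cis, H2O trans, F cis.
One of these lacks any improper symmetry element and so occurs as an enantiomeric pair, giving 5 + 1 = 6 stereoisomers in total.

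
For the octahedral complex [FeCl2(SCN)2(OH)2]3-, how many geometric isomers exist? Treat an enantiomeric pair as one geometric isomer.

5

Systematic placement gives 5 geometric isomers: Cl trans, SCN trans, OH trans; Cl trans, SCN cis, OH cis; Cl cis, SCN trans, OH cis; Cl cis, SCN cis, OH cis (chiral); Cl cis, SCN cis, OH trans.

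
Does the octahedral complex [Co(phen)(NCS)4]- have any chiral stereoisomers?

The six octahedral sites form three mutually perpendicular trans pairs.
Each phen is bidentate and must span two cis positions.
Only one geometric arrangement is possible.

no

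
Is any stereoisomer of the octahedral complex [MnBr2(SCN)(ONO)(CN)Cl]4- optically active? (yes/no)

In an octahedral complex each vertex has one trans partner and four cis neighbours.
Exhaustive case analysis gives 9 geometric isomers.
Of these, 6 lack any improper symmetry element and so occur as enantiomeric pairs, giving 9 + 6 = 15 stereoisomers in total.

yes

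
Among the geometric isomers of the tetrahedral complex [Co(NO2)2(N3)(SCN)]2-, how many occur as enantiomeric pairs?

0

All four vertices of a tetrahedron are equivalent and mutually adjacent, so cis/trans isomerism cannot arise.
Only one geometric arrangement is possible.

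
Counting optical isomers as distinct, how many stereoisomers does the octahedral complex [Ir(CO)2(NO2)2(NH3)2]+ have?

6

Working through the distinct placements yields 5 geometric isomers: CO trans, NO2 trans, NH3 trans; CO trans, NO2 cis, NH3 cis; CO cis, NO2 trans, NH3 cis; CO cis, NO2 cis, NH3 cis (chiral); CO cis, NO2 cis, NH3 trans.
One of these lacks any improper symmetry element and so occurs as an enantiomeric pair, giving 5 + 1 = 6 stereoisomers in total.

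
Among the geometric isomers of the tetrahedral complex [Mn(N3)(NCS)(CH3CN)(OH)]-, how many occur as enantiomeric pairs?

All four vertices of a tetrahedron are equivalent and mutually adjacent, so cis/trans isomerism cannot arise.
Only one geometric arrangement is possible; it has no improper symmetry element, so it exists as a pair of enantiomers (2 stereoisomers).

1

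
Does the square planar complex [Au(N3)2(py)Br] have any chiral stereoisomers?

A square has two trans pairs of vertices; adjacent vertices are cis.
Working through the distinct placements yields 2 geometric isomers: N3 cis; N3 trans.
Each arrangement has an internal mirror plane or centre of symmetry, so none is chiral.

no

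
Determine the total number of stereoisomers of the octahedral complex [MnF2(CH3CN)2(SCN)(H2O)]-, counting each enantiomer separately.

The six octahedral sites form three mutually perpendicular trans pairs.
Systematic placement gives 6 geometric isomers: F trans, CH3CN trans; F cis, CH3CN trans; F cis, CH3CN cis (3 arrangements, 2 chiral); F trans, CH3CN cis.
Of these, 2 lack any improper symmetry element and so occur as enantiomeric pairs, giving 6 + 2 = 8 stereoisomers in total.

8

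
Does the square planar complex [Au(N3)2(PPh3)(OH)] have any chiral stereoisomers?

In a square planar complex each vertex has one trans partner and two cis neighbours.
Working through the distinct placements yields 2 geometric isomers: N3 cis; N3 trans.
Each arrangement has an internal mirror plane or centre of symmetry, so none is chiral.

no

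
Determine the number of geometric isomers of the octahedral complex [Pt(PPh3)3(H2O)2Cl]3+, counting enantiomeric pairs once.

An octahedron has six vertices in three trans pairs; every non-trans pair is cis.
Systematic placement gives 3 geometric isomers: PPh3 mer, H2O cis; PPh3 mer, H2O trans; PPh3 fac, H2O cis.

3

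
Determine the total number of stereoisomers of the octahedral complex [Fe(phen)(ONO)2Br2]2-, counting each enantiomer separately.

4

An octahedron has six vertices in three trans pairs; every non-trans pair is cis.
Each phen is bidentate and must span two cis positions.
The distinct arrangements are (3 in all): ONO cis, Br trans; ONO cis, Br cis (chiral); ONO trans, Br cis.
One of these lacks any improper symmetry element and so occurs as an enantiomeric pair, giving 3 + 1 = 4 stereoisomers in total.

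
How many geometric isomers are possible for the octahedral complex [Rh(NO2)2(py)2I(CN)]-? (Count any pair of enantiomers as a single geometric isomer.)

6

In an octahedral complex each vertex has one trans partner and four cis neighbours.
Working through the distinct placements yields 6 geometric isomers: NO2 trans, py trans; NO2 cis, py cis (3 arrangements, 2 chiral); NO2 cis, py trans; NO2 trans, py cis.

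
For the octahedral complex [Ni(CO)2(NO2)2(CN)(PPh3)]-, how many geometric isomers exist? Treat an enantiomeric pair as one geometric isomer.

An octahedron has six vertices in three trans pairs; every non-trans pair is cis.
Working through the distinct placements yields 6 geometric isomers: CO cis, NO2 cis (3 arrangements, 2 chiral); CO cis, NO2 trans; CO trans, NO2 cis; CO trans, NO2 trans.

6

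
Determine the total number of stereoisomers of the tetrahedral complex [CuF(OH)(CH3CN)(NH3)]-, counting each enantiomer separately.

2

Only one geometric arrangement is possible; it has no improper symmetry element, so it exists as a pair of enantiomers (2 stereoisomers).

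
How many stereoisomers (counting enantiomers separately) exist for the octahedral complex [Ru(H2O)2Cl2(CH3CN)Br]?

The six octahedral sites form three mutually perpendicular trans pairs.
The distinct arrangements are (6 in all): H2O trans, Cl trans; H2O cis, Cl cis (3 arrangements, 2 chiral); H2O trans, Cl cis; H2O cis, Cl trans.
Of these, 2 lack any improper symmetry element and so occur as enantiomeric pairs, giving 6 + 2 = 8 stereoisomers in total.

8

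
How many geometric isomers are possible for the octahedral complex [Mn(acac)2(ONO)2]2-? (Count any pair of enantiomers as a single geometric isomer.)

Each acac is bidentate and must span two cis positions.
Working through the distinct placements yields 2 geometric isomers: ONO trans; ONO cis (chiral).

2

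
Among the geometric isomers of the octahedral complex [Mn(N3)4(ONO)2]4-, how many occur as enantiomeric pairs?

The six octahedral sites form three mutually perpendicular trans pairs.
Systematic placement gives 2 geometric isomers: ONO trans; ONO cis.
Each arrangement has an internal mirror plane or centre of symmetry, so none is chiral.

0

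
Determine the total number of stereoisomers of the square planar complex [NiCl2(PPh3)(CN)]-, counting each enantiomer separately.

2

In a square planar complex each vertex has one trans partner and two cis neighbours.
Systematic placement gives 2 geometric isomers: Cl cis; Cl trans.
Each arrangement has an internal mirror plane or centre of symmetry, so none is chiral.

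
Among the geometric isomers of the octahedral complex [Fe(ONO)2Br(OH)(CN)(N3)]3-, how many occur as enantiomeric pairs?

6

In an octahedral complex each vertex has one trans partner and four cis neighbours.
Exhaustive case analysis gives 9 geometric isomers.
Of these, 6 lack any improper symmetry element and so occur as enantiomeric pairs, giving 9 + 6 = 15 stereoisomers in total.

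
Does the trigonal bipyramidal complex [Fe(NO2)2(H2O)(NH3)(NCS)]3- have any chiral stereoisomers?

In a trigonal bipyramid the two axial positions differ from the three equatorial ones.
Systematic enumeration (placing each ligand type in turn and discarding arrangements equivalent by rotation or reflection) gives 7 geometric isomers.
Of these, 3 lack any improper symmetry element and so occur as enantiomeric pairs, giving 7 + 3 = 10 stereoisomers in total.

yes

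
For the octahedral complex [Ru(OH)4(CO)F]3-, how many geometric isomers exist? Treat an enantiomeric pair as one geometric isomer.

Working through the distinct placements yields 2 geometric isomers: CO and F mutually trans; CO and F mutually cis.

2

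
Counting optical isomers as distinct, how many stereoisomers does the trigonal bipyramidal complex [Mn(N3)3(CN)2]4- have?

There are 3 geometric isomers: CN both axial; CN one axial, one equatorial; CN both equatorial.
Each arrangement has an internal mirror plane or centre of symmetry, so none is chiral.

3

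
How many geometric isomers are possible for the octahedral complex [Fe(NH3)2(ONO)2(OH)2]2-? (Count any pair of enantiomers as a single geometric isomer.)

Working through the distinct placements yields 5 geometric isomers: NH3 trans, ONO trans, OH trans; NH3 trans, ONO cis, OH cis; NH3 cis, ONO trans, OH cis; NH3 cis, ONO cis, OH cis (chiral); NH3 cis, ONO cis, OH trans.

5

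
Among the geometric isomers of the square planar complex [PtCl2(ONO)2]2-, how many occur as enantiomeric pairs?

In a square planar complex each vertex has one trans partner and two cis neighbours.
Systematic placement gives 2 geometric isomers: Cl cis; Cl trans.
Each arrangement has an internal mirror plane or centre of symmetry, so none is chiral.

0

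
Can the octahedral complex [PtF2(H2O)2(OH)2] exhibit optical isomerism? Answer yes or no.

yes

The six octahedral sites form three mutually perpendicular trans pairs.
Systematic placement gives 5 geometric isomers: F trans, H2O trans, OH trans; F trans, H2O cis, OH cis; F cis, H2O cis, OH trans; F cis, H2O cis, OH cis (chiral); F cis, H2O trans, OH cis.
One of these lacks any improper symmetry element and so occurs as an enantiomeric pair, giving 5 + 1 = 6 stereoisomers in total.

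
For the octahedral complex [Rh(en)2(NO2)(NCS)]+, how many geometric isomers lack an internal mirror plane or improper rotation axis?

1

An octahedron has six vertices in three trans pairs; every non-trans pair is cis.
Each en is bidentate and must span two cis positions.
Working through the distinct placements yields 2 geometric isomers: NO2 and NCS mutually trans; NO2 and NCS mutually cis (chiral).
One of these lacks any improper symmetry element and so occurs as an enantiomeric pair, giving 2 + 1 = 3 stereoisomers in total.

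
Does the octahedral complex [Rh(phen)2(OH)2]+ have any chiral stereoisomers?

yes

The six octahedral sites form three mutually perpendicular trans pairs.
Each phen is bidentate and must span two cis positions.
There are 2 geometric isomers: OH trans; OH cis (chiral).
One of these lacks any improper symmetry element and so occurs as an enantiomeric pair, giving 2 + 1 = 3 stereoisomers in total.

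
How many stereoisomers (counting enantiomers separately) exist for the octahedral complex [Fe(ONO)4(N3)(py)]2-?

2

The six octahedral sites form three mutually perpendicular trans pairs.
The distinct arrangements are (2 in all): N3 and py mutually cis; N3 and py mutually trans.
Each arrangement has an internal mirror plane or centre of symmetry, so none is chiral.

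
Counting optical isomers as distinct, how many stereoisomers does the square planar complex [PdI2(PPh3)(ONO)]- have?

The distinct arrangements are (2 in all): I cis; I trans.
Each arrangement has an internal mirror plane or centre of symmetry, so none is chiral.

2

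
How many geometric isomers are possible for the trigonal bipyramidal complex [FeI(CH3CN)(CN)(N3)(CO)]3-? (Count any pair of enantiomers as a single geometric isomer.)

A trigonal bipyramid has two axial and three equatorial sites, which are chemically inequivalent.
Exhaustive case analysis gives 10 geometric isomers.

10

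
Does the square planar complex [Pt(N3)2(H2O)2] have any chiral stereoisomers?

Systematic placement gives 2 geometric isomers: N3 cis; N3 trans.
Each arrangement has an internal mirror plane or centre of symmetry, so none is chiral.

no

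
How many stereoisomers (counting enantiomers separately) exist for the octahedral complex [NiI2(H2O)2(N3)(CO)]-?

The six octahedral sites form three mutually perpendicular trans pairs.
The distinct arrangements are (6 in all): I cis, H2O cis (3 arrangements, 2 chiral); I trans, H2O cis; I cis, H2O trans; I trans, H2O trans.
Of these, 2 lack any improper symmetry element and so occur as enantiomeric pairs, giving 6 + 2 = 8 stereoisomers in total.

8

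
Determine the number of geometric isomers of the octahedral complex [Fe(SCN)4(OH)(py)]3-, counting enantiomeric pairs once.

The six octahedral sites form three mutually perpendicular trans pairs.
The distinct arrangements are (2 in all): OH and py mutually cis; OH and py mutually trans.

2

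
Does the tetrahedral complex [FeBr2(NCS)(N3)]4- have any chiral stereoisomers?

no

All four vertices of a tetrahedron are equivalent and mutually adjacent, so cis/trans isomerism cannot arise.
Only one geometric arrangement is possible.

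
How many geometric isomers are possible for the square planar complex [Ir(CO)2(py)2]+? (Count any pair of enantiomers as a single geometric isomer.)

In a square planar complex each vertex has one trans partner and two cis neighbours.
Systematic placement gives 2 geometric isomers: CO cis; CO trans.

2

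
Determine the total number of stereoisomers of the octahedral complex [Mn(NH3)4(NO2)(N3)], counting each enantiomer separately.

An octahedron has six vertices in three trans pairs; every non-trans pair is cis.
The distinct arrangements are (2 in all): NO2 and N3 mutually cis; NO2 and N3 mutually trans.
Each arrangement has an internal mirror plane or centre of symmetry, so none is chiral.

2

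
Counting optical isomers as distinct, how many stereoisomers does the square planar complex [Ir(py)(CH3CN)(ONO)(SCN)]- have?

In a square planar complex each vertex has one trans partner and two cis neighbours.
The distinct arrangements are (3 in all): (CH3CN/SCN trans, ONO/py trans); (CH3CN/py trans, ONO/SCN trans); (CH3CN/ONO trans, SCN/py trans).
Each arrangement has an internal mirror plane or centre of symmetry, so none is chiral.

3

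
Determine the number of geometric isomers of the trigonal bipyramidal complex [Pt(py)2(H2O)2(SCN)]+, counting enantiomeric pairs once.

5

A trigonal bipyramid has two axial and three equatorial sites, which are chemically inequivalent.
Exhaustive case analysis gives 5 geometric isomers.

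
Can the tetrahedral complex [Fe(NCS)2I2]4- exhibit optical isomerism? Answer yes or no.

All four vertices of a tetrahedron are equivalent and mutually adjacent, so cis/trans isomerism cannot arise.
Only one geometric arrangement is possible.

no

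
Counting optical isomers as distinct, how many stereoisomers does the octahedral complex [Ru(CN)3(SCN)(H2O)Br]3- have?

5

The six octahedral sites form three mutually perpendicular trans pairs.
Working through the distinct placements yields 4 geometric isomers: CN mer (3 arrangements); CN fac (chiral).
One of these lacks any improper symmetry element and so occurs as an enantiomeric pair, giving 4 + 1 = 5 stereoisomers in total.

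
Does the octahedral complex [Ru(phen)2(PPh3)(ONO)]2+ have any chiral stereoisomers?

An octahedron has six vertices in three trans pairs; every non-trans pair is cis.
Each phen is bidentate and must span two cis positions.
There are 2 geometric isomers: PPh3 and ONO mutually trans; PPh3 and ONO mutually cis (chiral).
One of these lacks any improper symmetry element and so occurs as an enantiomeric pair, giving 2 + 1 = 3 stereoisomers in total.

yes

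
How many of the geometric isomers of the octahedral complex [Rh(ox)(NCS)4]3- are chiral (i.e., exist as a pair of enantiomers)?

An octahedron has six vertices in three trans pairs; every non-trans pair is cis.
Each ox is bidentate and must span two cis positions.
Only one geometric arrangement is possible.

0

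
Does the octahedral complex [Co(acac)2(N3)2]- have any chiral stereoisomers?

The six octahedral sites form three mutually perpendicular trans pairs.
Each acac is bidentate and must span two cis positions.
Working through the distinct placements yields 2 geometric isomers: N3 trans; N3 cis (chiral).
One of these lacks any improper symmetry element and so occurs as an enantiomeric pair, giving 2 + 1 = 3 stereoisomers in total.

yes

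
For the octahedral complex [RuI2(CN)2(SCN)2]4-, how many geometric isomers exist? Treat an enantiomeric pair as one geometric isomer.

An octahedron has six vertices in three trans pairs; every non-trans pair is cis.
Systematic placement gives 5 geometric isomers: I trans, CN trans, SCN trans; I cis, CN trans, SCN cis; I cis, CN cis, SCN trans; I cis, CN cis, SCN cis (chiral); I trans, CN cis, SCN cis.

5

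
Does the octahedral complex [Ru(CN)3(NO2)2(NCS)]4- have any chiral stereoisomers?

In an octahedral complex each vertex has one trans partner and four cis neighbours.
There are 3 geometric isomers: CN mer, NO2 trans; CN mer, NO2 cis; CN fac, NO2 cis.
Each arrangement has an internal mirror plane or centre of symmetry, so none is chiral.

no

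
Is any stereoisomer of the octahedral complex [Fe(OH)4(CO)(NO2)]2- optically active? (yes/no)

no

An octahedron has six vertices in three trans pairs; every non-trans pair is cis.
There are 2 geometric isomers: CO and NO2 mutually trans; CO and NO2 mutually cis.
Each arrangement has an internal mirror plane or centre of symmetry, so none is chiral.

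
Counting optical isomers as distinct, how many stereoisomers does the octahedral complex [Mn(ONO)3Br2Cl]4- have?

There are 3 geometric isomers: ONO mer, Br trans; ONO mer, Br cis; ONO fac, Br cis.
Each arrangement has an internal mirror plane or centre of symmetry, so none is chiral.

3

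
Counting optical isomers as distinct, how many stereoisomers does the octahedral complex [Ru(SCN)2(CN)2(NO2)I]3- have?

In an octahedral complex each vertex has one trans partner and four cis neighbours.
The distinct arrangements are (6 in all): SCN trans, CN trans; SCN cis, CN trans; SCN trans, CN cis; SCN cis, CN cis (3 arrangements, 2 chiral).
Of these, 2 lack any improper symmetry element and so occur as enantiomeric pairs, giving 6 + 2 = 8 stereoisomers in total.

8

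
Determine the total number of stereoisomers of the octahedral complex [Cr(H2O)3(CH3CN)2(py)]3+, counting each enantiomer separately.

In an octahedral complex each vertex has one trans partner and four cis neighbours.
Working through the distinct placements yields 3 geometric isomers: H2O mer, CH3CN trans; H2O fac, CH3CN cis; H2O mer, CH3CN cis.
Each arrangement has an internal mirror plane or centre of symmetry, so none is chiral.

3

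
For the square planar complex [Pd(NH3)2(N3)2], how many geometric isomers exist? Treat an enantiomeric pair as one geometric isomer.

2

The distinct arrangements are (2 in all): NH3 cis; NH3 trans.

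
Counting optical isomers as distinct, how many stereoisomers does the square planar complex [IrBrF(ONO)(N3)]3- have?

A square has two trans pairs of vertices; adjacent vertices are cis.
There are 3 geometric isomers: (Br/N3 trans, F/ONO trans); (Br/ONO trans, F/N3 trans); (Br/F trans, N3/ONO trans).
Each arrangement has an internal mirror plane or centre of symmetry, so none is chiral.

3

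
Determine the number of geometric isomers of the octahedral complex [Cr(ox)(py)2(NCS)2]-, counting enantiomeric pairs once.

The six octahedral sites form three mutually perpendicular trans pairs.
Each ox is bidentate and must span two cis positions.
The distinct arrangements are (3 in all): py cis, NCS trans; py trans, NCS cis; py cis, NCS cis (chiral).

3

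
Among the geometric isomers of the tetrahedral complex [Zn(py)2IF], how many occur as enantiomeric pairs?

0

In a tetrahedral complex all four positions are equivalent and every pair of ligands is adjacent — there is no cis/trans distinction.
Only one geometric arrangement is possible.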